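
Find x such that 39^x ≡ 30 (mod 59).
47

Baby-step giant-step with step n = ⌈√59⌉ = 8.
Baby steps 39^j mod 59 (j:value) for j=0..7: 0:1, 1:39, 2:46, 3:24, 4:51, 5:42, 6:45, 7:44.
Giant-step multiplier: 39^(-8) ≡ 39^(58-8) = 39^50 ≡ 12 (mod 59).
Giant steps γ_i = 30·12^i mod 59: γ_0=30, γ_1=6, γ_2=13, γ_3=38, γ_4=43, γ_5=44 (in table at j=7).
x = i·n + j = 5·8 + 7 = 47.
Check: 39^47 ≡ 30 (mod 59).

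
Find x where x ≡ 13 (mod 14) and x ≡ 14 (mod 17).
167

Using Chinese Remainder Theorem:
M = 14 × 17 = 238
M1 = 17, M2 = 14
y1 = 17^(-1) mod 14 = 5
y2 = 14^(-1) mod 17 = 11
x = (13×17×5 + 14×14×11) mod 238 = 167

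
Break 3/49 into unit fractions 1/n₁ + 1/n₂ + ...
1/17 + 1/417 + 1/347361

Greedy algorithm:
3/49: ceiling(49/3) = 17, use 1/17
2/833: ceiling(833/2) = 417, use 1/417
1/347361: ceiling(347361/1) = 347361, use 1/347361
Result: 3/49 = 1/17 + 1/417 + 1/347361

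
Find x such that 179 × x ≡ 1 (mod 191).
175

gcd(179, 191) = 1, so the inverse exists.
Extended Euclidean algorithm on (191, 179):
191 = 1 × 179 + 12  ⟹  12 = (1)·191 + (-1)·179
179 = 14 × 12 + 11  ⟹  11 = (-14)·191 + (15)·179
12 = 1 × 11 + 1  ⟹  1 = (15)·191 + (-16)·179
So (-16)·179 ≡ 1 (mod 191), i.e. 179^(-1) ≡ -16 ≡ 175 (mod 191).
Check: 179 × 175 = 31325 ≡ 1 (mod 191)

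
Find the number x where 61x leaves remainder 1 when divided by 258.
55

gcd(61, 258) = 1, so the inverse exists.
Extended Euclidean algorithm on (258, 61):
258 = 4 × 61 + 14  ⟹  14 = (1)·258 + (-4)·61
61 = 4 × 14 + 5  ⟹  5 = (-4)·258 + (17)·61
14 = 2 × 5 + 4  ⟹  4 = (9)·258 + (-38)·61
5 = 1 × 4 + 1  ⟹  1 = (-13)·258 + (55)·61
So (55)·61 ≡ 1 (mod 258), i.e. 61^(-1) ≡ 55 (mod 258).
Check: 61 × 55 = 3355 ≡ 1 (mod 258)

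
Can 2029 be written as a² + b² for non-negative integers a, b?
2² + 45² (a=2, b=45)

Factorization: 2029 = 2029
By Fermat: n is sum of two squares iff every prime p ≡ 3 (mod 4) appears to even power.
All primes ≡ 3 (mod 4) appear to even power.
Search a = 0, 1, 2, … for 2029 - a² a perfect square: first hit at a = 2: 2029 - 4 = 2025 = 45².
2029 = 2² + 45² = 4 + 2025 ✓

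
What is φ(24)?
8

24 = 2^3 × 3
φ(n) = n × ∏(1 - 1/p) for each prime p dividing n
φ(24) = 24 × (1 - 1/2) × (1 - 1/3) = 8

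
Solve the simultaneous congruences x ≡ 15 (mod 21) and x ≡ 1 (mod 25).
351

Using Chinese Remainder Theorem:
M = 21 × 25 = 525
M1 = 25, M2 = 21
y1 = 25^(-1) mod 21 = 16
y2 = 21^(-1) mod 25 = 6
x = (15×25×16 + 1×21×6) mod 525 = 351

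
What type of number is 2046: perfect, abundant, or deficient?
abundant

Proper divisors of 2046: sum = 1 + 2 + 3 + 6 + 11 + 22 + 31 + 33 + 62 + 66 + 93 + 186 + 341 + 682 + 1023 = 2562
Since 2562 > 2046, 2046 is abundant.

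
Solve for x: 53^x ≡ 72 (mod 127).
88

Baby-step giant-step with step n = ⌈√127⌉ = 12.
Baby steps 53^j mod 127 (j:value) for j=0..11: 0:1, 1:53, 2:15, 3:33, 4:98, 5:114, 6:73, 7:59, 8:79, 9:123, 10:42, 11:67.
Giant-step multiplier: 53^(-12) ≡ 53^(126-12) = 53^114 ≡ 76 (mod 127).
Giant steps γ_i = 72·76^i mod 127: γ_0=72, γ_1=11, γ_2=74, γ_3=36, γ_4=69, γ_5=37, γ_6=18, γ_7=98 (in table at j=4).
x = i·n + j = 7·12 + 4 = 88.
Check: 53^88 ≡ 72 (mod 127).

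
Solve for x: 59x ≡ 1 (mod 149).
48

gcd(59, 149) = 1, so the inverse exists.
Extended Euclidean algorithm on (149, 59):
149 = 2 × 59 + 31  ⟹  31 = (1)·149 + (-2)·59
59 = 1 × 31 + 28  ⟹  28 = (-1)·149 + (3)·59
31 = 1 × 28 + 3  ⟹  3 = (2)·149 + (-5)·59
28 = 9 × 3 + 1  ⟹  1 = (-19)·149 + (48)·59
So (48)·59 ≡ 1 (mod 149), i.e. 59^(-1) ≡ 48 (mod 149).
Check: 59 × 48 = 2832 ≡ 1 (mod 149)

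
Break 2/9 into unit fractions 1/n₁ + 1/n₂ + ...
1/5 + 1/45

Greedy algorithm:
2/9: ceiling(9/2) = 5, use 1/5
1/45: ceiling(45/1) = 45, use 1/45
Result: 2/9 = 1/5 + 1/45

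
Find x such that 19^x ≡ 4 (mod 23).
12

Baby-step giant-step with step n = ⌈√23⌉ = 5.
Baby steps 19^j mod 23 (j:value) for j=0..4: 0:1, 1:19, 2:16, 3:5, 4:3.
Giant-step multiplier: 19^(-5) ≡ 19^(22-5) = 19^17 ≡ 21 (mod 23).
Giant steps γ_i = 4·21^i mod 23: γ_0=4, γ_1=15, γ_2=16 (in table at j=2).
x = i·n + j = 2·5 + 2 = 12.
Check: 19^12 ≡ 4 (mod 23).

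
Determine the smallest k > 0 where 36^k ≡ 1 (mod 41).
20

41 is prime, so ord(36) divides φ(41) = 40.
Divisors of 40: 1, 2, 4, 5, 8, 10, 20, 40.
Repeated squaring: 36^1 ≡ 36, 36^2 ≡ 25, 36^4 ≡ 10, 36^8 ≡ 18, 36^16 ≡ 37, 36^32 ≡ 16 (mod 41).
Test 36^d mod 41 for each divisor d in increasing order:
36^1 ≡ 36
36^2 ≡ 25
36^4 ≡ 10
36^5 = 36^4·36^1 ≡ 32
36^8 ≡ 18
36^10 = 36^8·36^2 ≡ 40
36^20 = 36^16·36^4 ≡ 1  ← first divisor giving 1
The order is 20.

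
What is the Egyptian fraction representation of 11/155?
1/15 + 1/233 + 1/108345

Greedy algorithm:
11/155: ceiling(155/11) = 15, use 1/15
2/465: ceiling(465/2) = 233, use 1/233
1/108345: ceiling(108345/1) = 108345, use 1/108345
Result: 11/155 = 1/15 + 1/233 + 1/108345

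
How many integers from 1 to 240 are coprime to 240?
64

240 = 2^4 × 3 × 5
φ(n) = n × ∏(1 - 1/p) for each prime p dividing n
φ(240) = 240 × (1 - 1/2) × (1 - 1/3) × (1 - 1/5) = 64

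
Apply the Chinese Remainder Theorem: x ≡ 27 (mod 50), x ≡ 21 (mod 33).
1077

Using Chinese Remainder Theorem:
M = 50 × 33 = 1650
M1 = 33, M2 = 50
y1 = 33^(-1) mod 50 = 47
y2 = 50^(-1) mod 33 = 2
x = (27×33×47 + 21×50×2) mod 1650 = 1077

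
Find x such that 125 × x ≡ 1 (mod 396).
377

gcd(125, 396) = 1, so the inverse exists.
Extended Euclidean algorithm on (396, 125):
396 = 3 × 125 + 21  ⟹  21 = (1)·396 + (-3)·125
125 = 5 × 21 + 20  ⟹  20 = (-5)·396 + (16)·125
21 = 1 × 20 + 1  ⟹  1 = (6)·396 + (-19)·125
So (-19)·125 ≡ 1 (mod 396), i.e. 125^(-1) ≡ -19 ≡ 377 (mod 396).
Check: 125 × 377 = 47125 ≡ 1 (mod 396)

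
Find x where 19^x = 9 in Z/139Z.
76

Baby-step giant-step with step n = ⌈√139⌉ = 12.
Baby steps 19^j mod 139 (j:value) for j=0..11: 0:1, 1:19, 2:83, 3:48, 4:78, 5:92, 6:80, 7:130, 8:107, 9:87, 10:124, 11:132.
Giant-step multiplier: 19^(-12) ≡ 19^(138-12) = 19^126 ≡ 116 (mod 139).
Giant steps γ_i = 9·116^i mod 139: γ_0=9, γ_1=71, γ_2=35, γ_3=29, γ_4=28, γ_5=51, γ_6=78 (in table at j=4).
x = i·n + j = 6·12 + 4 = 76.
Check: 19^76 ≡ 9 (mod 139).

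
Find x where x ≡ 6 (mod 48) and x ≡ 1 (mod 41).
534

Using Chinese Remainder Theorem:
M = 48 × 41 = 1968
M1 = 41, M2 = 48
y1 = 41^(-1) mod 48 = 41
y2 = 48^(-1) mod 41 = 6
x = (6×41×41 + 1×48×6) mod 1968 = 534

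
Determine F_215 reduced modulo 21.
13

Matrix identity: Q^n = [[F_(n+1), F_n], [F_n, F_(n-1)]] with Q = [[1,1],[1,0]].
n = 215 = 11010111₂. Square-and-multiply, entries mod 21:
Q^1 = [[1,1],[1,0]]
Q^3 = (Q^1)²·Q = [[3,2],[2,1]]
Q^6 = (Q^3)² = [[13,8],[8,5]]
Q^13 = (Q^6)²·Q = [[20,2],[2,18]]
Q^26 = (Q^13)² = [[5,13],[13,13]]
Q^53 = (Q^26)²·Q = [[8,5],[5,3]]
Q^107 = (Q^53)²·Q = [[18,5],[5,13]]
Q^215 = (Q^107)²·Q = [[0,13],[13,8]]
F_215 mod 21 = Q^215[0][1] = 13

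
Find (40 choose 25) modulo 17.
0

Using Lucas' theorem:
Write n=40 and k=25 in base 17:
n in base 17: [2, 6]
k in base 17: [1, 8]
C(40,25) mod 17 = ∏ C(n_i, k_i) mod 17
Digit binomials (mod 17): C(2,1) = 2; C(6,8) = 0 (k_i > n_i)
Product: 2 × 0 = 0 ≡ 0 (mod 17)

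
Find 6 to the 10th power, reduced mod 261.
45

Repeated squaring. Binary of 10 = 1010.
6^1 ≡ 6 (mod 261); 6^2 ≡ 36 (mod 261); 6^4 ≡ 252 (mod 261); 6^8 ≡ 81 (mod 261)
6^10 = 6^2 × 6^8 ≡ 45 (mod 261)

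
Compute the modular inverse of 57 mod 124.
37

gcd(57, 124) = 1, so the inverse exists.
Extended Euclidean algorithm on (124, 57):
124 = 2 × 57 + 10  ⟹  10 = (1)·124 + (-2)·57
57 = 5 × 10 + 7  ⟹  7 = (-5)·124 + (11)·57
10 = 1 × 7 + 3  ⟹  3 = (6)·124 + (-13)·57
7 = 2 × 3 + 1  ⟹  1 = (-17)·124 + (37)·57
So (37)·57 ≡ 1 (mod 124), i.e. 57^(-1) ≡ 37 (mod 124).
Check: 57 × 37 = 2109 ≡ 1 (mod 124)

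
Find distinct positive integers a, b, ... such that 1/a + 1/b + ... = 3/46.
1/16 + 1/368

Greedy algorithm:
3/46: ceiling(46/3) = 16, use 1/16
1/368: ceiling(368/1) = 368, use 1/368
Result: 3/46 = 1/16 + 1/368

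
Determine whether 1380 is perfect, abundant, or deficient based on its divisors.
abundant

Proper divisors of 1380: sum = 1 + 2 + 3 + 4 + 5 + 6 + 10 + 12 + ... + 276 + 345 + 460 + 690 (23 divisors) = 2652
Since 2652 > 1380, 1380 is abundant.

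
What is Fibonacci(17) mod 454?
235

Matrix identity: Q^n = [[F_(n+1), F_n], [F_n, F_(n-1)]] with Q = [[1,1],[1,0]].
n = 17 = 10001₂. Square-and-multiply, entries mod 454:
Q^1 = [[1,1],[1,0]]
Q^2 = (Q^1)² = [[2,1],[1,1]]
Q^4 = (Q^2)² = [[5,3],[3,2]]
Q^8 = (Q^4)² = [[34,21],[21,13]]
Q^17 = (Q^8)²·Q = [[314,235],[235,79]]
F_17 mod 454 = Q^17[0][1] = 235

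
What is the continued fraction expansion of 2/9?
[0; 4, 2]

Euclidean algorithm steps:
2 = 0 × 9 + 2
9 = 4 × 2 + 1
2 = 2 × 1 + 0
Continued fraction: [0; 4, 2]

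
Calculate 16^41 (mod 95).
61

Repeated squaring. Binary of 41 = 101001.
16^1 ≡ 16 (mod 95); 16^2 ≡ 66 (mod 95); 16^4 ≡ 81 (mod 95); 16^8 ≡ 6 (mod 95); 16^16 ≡ 36 (mod 95); 16^32 ≡ 61 (mod 95)
16^41 = 16^1 × 16^8 × 16^32 ≡ 61 (mod 95)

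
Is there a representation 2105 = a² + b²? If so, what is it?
13² + 44² (a=13, b=44)

Factorization: 2105 = 5 × 421
By Fermat: n is sum of two squares iff every prime p ≡ 3 (mod 4) appears to even power.
All primes ≡ 3 (mod 4) appear to even power.
Search a = 0, 1, 2, … for 2105 - a² a perfect square: first hit at a = 13: 2105 - 169 = 1936 = 44².
2105 = 13² + 44² = 169 + 1936 ✓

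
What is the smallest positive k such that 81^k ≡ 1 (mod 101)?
25

101 is prime, so ord(81) divides φ(101) = 100.
Divisors of 100: 1, 2, 4, 5, 10, 20, 25, 50, 100.
Repeated squaring: 81^1 ≡ 81, 81^2 ≡ 97, 81^4 ≡ 16, 81^8 ≡ 54, 81^16 ≡ 88, 81^32 ≡ 68, 81^64 ≡ 79 (mod 101).
Test 81^d mod 101 for each divisor d in increasing order:
81^1 ≡ 81
81^2 ≡ 97
81^4 ≡ 16
81^5 = 81^4·81^1 ≡ 84
81^10 = 81^8·81^2 ≡ 87
81^20 = 81^16·81^4 ≡ 95
81^25 = 81^16·81^8·81^1 ≡ 1  ← first divisor giving 1
The order is 25.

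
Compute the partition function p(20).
627

p(n) counts ways to write n as a sum of positive integers (order ignored).
Euler's pentagonal recurrence: p(k) = p(k-1) + p(k-2) - p(k-5) - p(k-7) + p(k-12) + p(k-15) - ... (offsets j(3j∓1)/2, signs ++--, p(0)=1, p(<0)=0).
DP table for k = 0..19: p(0)=1, p(1)=1, p(2)=2, p(3)=3, p(4)=5, p(5)=7, p(6)=11, p(7)=15, p(8)=22, p(9)=30, p(10)=42, p(11)=56, p(12)=77, p(13)=101, p(14)=135, p(15)=176, p(16)=231, p(17)=297, p(18)=385, p(19)=490.
Final step: p(20) = p(19) + p(18) - p(15) - p(13) + p(8) + p(5)
= 490 + 385 - 176 - 101 + 22 + 7
= 627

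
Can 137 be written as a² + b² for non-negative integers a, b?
4² + 11² (a=4, b=11)

Factorization: 137 = 137
By Fermat: n is sum of two squares iff every prime p ≡ 3 (mod 4) appears to even power.
All primes ≡ 3 (mod 4) appear to even power.
Search a = 0, 1, 2, … for 137 - a² a perfect square: first hit at a = 4: 137 - 16 = 121 = 11².
137 = 4² + 11² = 16 + 121 ✓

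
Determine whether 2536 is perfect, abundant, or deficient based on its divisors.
deficient

Proper divisors of 2536: sum = 1 + 2 + 4 + 8 + 317 + 634 + 1268 = 2234
Since 2234 < 2536, 2536 is deficient.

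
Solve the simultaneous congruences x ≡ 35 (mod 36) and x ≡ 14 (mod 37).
791

Using Chinese Remainder Theorem:
M = 36 × 37 = 1332
M1 = 37, M2 = 36
y1 = 37^(-1) mod 36 = 1
y2 = 36^(-1) mod 37 = 36
x = (35×37×1 + 14×36×36) mod 1332 = 791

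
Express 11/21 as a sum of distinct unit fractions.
1/2 + 1/42

Greedy algorithm:
11/21: ceiling(21/11) = 2, use 1/2
1/42: ceiling(42/1) = 42, use 1/42
Result: 11/21 = 1/2 + 1/42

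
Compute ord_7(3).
6

7 is prime, so ord(3) divides φ(7) = 6.
Divisors of 6: 1, 2, 3, 6.
Repeated squaring: 3^1 ≡ 3, 3^2 ≡ 2, 3^4 ≡ 4 (mod 7).
Test 3^d mod 7 for each divisor d in increasing order:
3^1 ≡ 3
3^2 ≡ 2
3^3 = 3^2·3^1 ≡ 6
3^6 = 3^4·3^2 ≡ 1  ← first divisor giving 1
The order is 6.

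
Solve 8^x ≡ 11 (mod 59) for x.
47

Baby-step giant-step with step n = ⌈√59⌉ = 8.
Baby steps 8^j mod 59 (j:value) for j=0..7: 0:1, 1:8, 2:5, 3:40, 4:25, 5:23, 6:7, 7:56.
Giant-step multiplier: 8^(-8) ≡ 8^(58-8) = 8^50 ≡ 27 (mod 59).
Giant steps γ_i = 11·27^i mod 59: γ_0=11, γ_1=2, γ_2=54, γ_3=42, γ_4=13, γ_5=56 (in table at j=7).
x = i·n + j = 5·8 + 7 = 47.
Check: 8^47 ≡ 11 (mod 59).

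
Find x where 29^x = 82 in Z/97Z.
83

Baby-step giant-step with step n = ⌈√97⌉ = 10.
Baby steps 29^j mod 97 (j:value) for j=0..9: 0:1, 1:29, 2:65, 3:42, 4:54, 5:14, 6:18, 7:37, 8:6, 9:77.
Giant-step multiplier: 29^(-10) ≡ 29^(96-10) = 29^86 ≡ 49 (mod 97).
Giant steps γ_i = 82·49^i mod 97: γ_0=82, γ_1=41, γ_2=69, γ_3=83, γ_4=90, γ_5=45, γ_6=71, γ_7=84, γ_8=42 (in table at j=3).
x = i·n + j = 8·10 + 3 = 83.
Check: 29^83 ≡ 82 (mod 97).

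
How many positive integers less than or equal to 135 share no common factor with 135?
72

135 = 3^3 × 5
φ(n) = n × ∏(1 - 1/p) for each prime p dividing n
φ(135) = 135 × (1 - 1/3) × (1 - 1/5) = 72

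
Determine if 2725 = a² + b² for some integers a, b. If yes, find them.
15² + 50² (a=15, b=50)

Factorization: 2725 = 5^2 × 109
By Fermat: n is sum of two squares iff every prime p ≡ 3 (mod 4) appears to even power.
All primes ≡ 3 (mod 4) appear to even power.
Search a = 0, 1, 2, … for 2725 - a² a perfect square: first hit at a = 15: 2725 - 225 = 2500 = 50².
2725 = 15² + 50² = 225 + 2500 ✓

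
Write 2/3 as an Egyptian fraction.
1/2 + 1/6

Greedy algorithm:
2/3: ceiling(3/2) = 2, use 1/2
1/6: ceiling(6/1) = 6, use 1/6
Result: 2/3 = 1/2 + 1/6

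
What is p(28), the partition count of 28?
3718

p(n) counts ways to write n as a sum of positive integers (order ignored).
Euler's pentagonal recurrence: p(k) = p(k-1) + p(k-2) - p(k-5) - p(k-7) + p(k-12) + p(k-15) - ... (offsets j(3j∓1)/2, signs ++--, p(0)=1, p(<0)=0).
DP table for k = 0..27: p(0)=1, p(1)=1, p(2)=2, p(3)=3, p(4)=5, p(5)=7, p(6)=11, p(7)=15, p(8)=22, p(9)=30, p(10)=42, p(11)=56, p(12)=77, p(13)=101, p(14)=135, p(15)=176, p(16)=231, p(17)=297, p(18)=385, p(19)=490, p(20)=627, p(21)=792, p(22)=1002, p(23)=1255, p(24)=1575, p(25)=1958, p(26)=2436, p(27)=3010.
Final step: p(28) = p(27) + p(26) - p(23) - p(21) + p(16) + p(13) - p(6) - p(2)
= 3010 + 2436 - 1255 - 792 + 231 + 101 - 11 - 2
= 3718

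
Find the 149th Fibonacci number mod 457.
361

Matrix identity: Q^n = [[F_(n+1), F_n], [F_n, F_(n-1)]] with Q = [[1,1],[1,0]].
n = 149 = 10010101₂. Square-and-multiply, entries mod 457:
Q^1 = [[1,1],[1,0]]
Q^2 = (Q^1)² = [[2,1],[1,1]]
Q^4 = (Q^2)² = [[5,3],[3,2]]
Q^9 = (Q^4)²·Q = [[55,34],[34,21]]
Q^18 = (Q^9)² = [[68,299],[299,226]]
Q^37 = (Q^18)²·Q = [[45,340],[340,162]]
Q^74 = (Q^37)² = [[176,2],[2,174]]
Q^149 = (Q^74)²·Q = [[147,361],[361,243]]
F_149 mod 457 = Q^149[0][1] = 361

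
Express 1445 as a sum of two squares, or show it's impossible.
1² + 38² (a=1, b=38)

Factorization: 1445 = 5 × 17^2
By Fermat: n is sum of two squares iff every prime p ≡ 3 (mod 4) appears to even power.
All primes ≡ 3 (mod 4) appear to even power.
Search a = 0, 1, 2, … for 1445 - a² a perfect square: first hit at a = 1: 1445 - 1 = 1444 = 38².
1445 = 1² + 38² = 1 + 1444 ✓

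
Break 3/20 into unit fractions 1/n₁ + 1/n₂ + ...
1/7 + 1/140

Greedy algorithm:
3/20: ceiling(20/3) = 7, use 1/7
1/140: ceiling(140/1) = 140, use 1/140
Result: 3/20 = 1/7 + 1/140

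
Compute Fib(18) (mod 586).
240

Matrix identity: Q^n = [[F_(n+1), F_n], [F_n, F_(n-1)]] with Q = [[1,1],[1,0]].
n = 18 = 10010₂. Square-and-multiply, entries mod 586:
Q^1 = [[1,1],[1,0]]
Q^2 = (Q^1)² = [[2,1],[1,1]]
Q^4 = (Q^2)² = [[5,3],[3,2]]
Q^9 = (Q^4)²·Q = [[55,34],[34,21]]
Q^18 = (Q^9)² = [[79,240],[240,425]]
F_18 mod 586 = Q^18[0][1] = 240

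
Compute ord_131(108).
65

131 is prime, so ord(108) divides φ(131) = 130.
Divisors of 130: 1, 2, 5, 10, 13, 26, 65, 130.
Repeated squaring: 108^1 ≡ 108, 108^2 ≡ 5, 108^4 ≡ 25, 108^8 ≡ 101, 108^16 ≡ 114, 108^32 ≡ 27, 108^64 ≡ 74, 108^128 ≡ 105 (mod 131).
Test 108^d mod 131 for each divisor d in increasing order:
108^1 ≡ 108
108^2 ≡ 5
108^5 = 108^4·108^1 ≡ 80
108^10 = 108^8·108^2 ≡ 112
108^13 = 108^8·108^4·108^1 ≡ 89
108^26 = 108^16·108^8·108^2 ≡ 61
108^65 = 108^64·108^1 ≡ 1  ← first divisor giving 1
The order is 65.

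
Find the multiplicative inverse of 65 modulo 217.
207

gcd(65, 217) = 1, so the inverse exists.
Extended Euclidean algorithm on (217, 65):
217 = 3 × 65 + 22  ⟹  22 = (1)·217 + (-3)·65
65 = 2 × 22 + 21  ⟹  21 = (-2)·217 + (7)·65
22 = 1 × 21 + 1  ⟹  1 = (3)·217 + (-10)·65
So (-10)·65 ≡ 1 (mod 217), i.e. 65^(-1) ≡ -10 ≡ 207 (mod 217).
Check: 65 × 207 = 13455 ≡ 1 (mod 217)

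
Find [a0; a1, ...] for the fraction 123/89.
[1; 2, 1, 1, 1, 1, 1, 1, 2]

Euclidean algorithm steps:
123 = 1 × 89 + 34
89 = 2 × 34 + 21
34 = 1 × 21 + 13
21 = 1 × 13 + 8
13 = 1 × 8 + 5
8 = 1 × 5 + 3
5 = 1 × 3 + 2
3 = 1 × 2 + 1
2 = 2 × 1 + 0
Continued fraction: [1; 2, 1, 1, 1, 1, 1, 1, 2]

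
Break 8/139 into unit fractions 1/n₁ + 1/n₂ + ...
1/18 + 1/501 + 1/417834

Greedy algorithm:
8/139: ceiling(139/8) = 18, use 1/18
5/2502: ceiling(2502/5) = 501, use 1/501
1/417834: ceiling(417834/1) = 417834, use 1/417834
Result: 8/139 = 1/18 + 1/501 + 1/417834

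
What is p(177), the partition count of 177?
522115831195

p(n) counts ways to write n as a sum of positive integers (order ignored).
Euler's pentagonal recurrence: p(k) = p(k-1) + p(k-2) - p(k-5) - p(k-7) + p(k-12) + p(k-15) - ... (offsets j(3j∓1)/2, signs ++--, p(0)=1, p(<0)=0).
DP table for k = 0..176: p(0)=1, p(1)=1, p(2)=2, p(3)=3, p(4)=5, p(5)=7, p(6)=11, p(7)=15, p(8)=22, p(9)=30, p(10)=42, p(11)=56, p(12)=77, p(13)=101, p(14)=135, p(15)=176, p(16)=231, p(17)=297, p(18)=385, p(19)=490, p(20)=627, p(21)=792, p(22)=1002, p(23)=1255, p(24)=1575, p(25)=1958, p(26)=2436, p(27)=3010, p(28)=3718, p(29)=4565, p(30)=5604, p(31)=6842, p(32)=8349, p(33)=10143, p(34)=12310, p(35)=14883, p(36)=17977, p(37)=21637, p(38)=26015, p(39)=31185, p(40)=37338, p(41)=44583, p(42)=53174, p(43)=63261, p(44)=75175, p(45)=89134, p(46)=105558, p(47)=124754, p(48)=147273, p(49)=173525, p(50)=204226, p(51)=239943, p(52)=281589, p(53)=329931, p(54)=386155, p(55)=451276, p(56)=526823, p(57)=614154, p(58)=715220, p(59)=831820, p(60)=966467, p(61)=1121505, p(62)=1300156, p(63)=1505499, p(64)=1741630, p(65)=2012558, p(66)=2323520, p(67)=2679689, p(68)=3087735, p(69)=3554345, p(70)=4087968, p(71)=4697205, p(72)=5392783, p(73)=6185689, p(74)=7089500, p(75)=8118264, p(76)=9289091, p(77)=10619863, p(78)=12132164, p(79)=13848650, p(80)=15796476, p(81)=18004327, p(82)=20506255, p(83)=23338469, p(84)=26543660, p(85)=30167357, p(86)=34262962, p(87)=38887673, p(88)=44108109, p(89)=49995925, p(90)=56634173, p(91)=64112359, p(92)=72533807, p(93)=82010177, p(94)=92669720, p(95)=104651419, p(96)=118114304, p(97)=133230930, p(98)=150198136, p(99)=169229875, p(100)=190569292, p(101)=214481126, p(102)=241265379, p(103)=271248950, p(104)=304801365, p(105)=342325709, p(106)=384276336, p(107)=431149389, p(108)=483502844, p(109)=541946240, p(110)=607163746, p(111)=679903203, p(112)=761002156, p(113)=851376628, p(114)=952050665, p(115)=1064144451, p(116)=1188908248, p(117)=1327710076, p(118)=1482074143, p(119)=1653668665, p(120)=1844349560, p(121)=2056148051, p(122)=2291320912, p(123)=2552338241, p(124)=2841940500, p(125)=3163127352, p(126)=3519222692, p(127)=3913864295, p(128)=4351078600, p(129)=4835271870, p(130)=5371315400, p(131)=5964539504, p(132)=6620830889, p(133)=7346629512, p(134)=8149040695, p(135)=9035836076, p(136)=10015581680, p(137)=11097645016, p(138)=12292341831, p(139)=13610949895, p(140)=15065878135, p(141)=16670689208, p(142)=18440293320, p(143)=20390982757, p(144)=22540654445, p(145)=24908858009, p(146)=27517052599, p(147)=30388671978, p(148)=33549419497, p(149)=37027355200, p(150)=40853235313, p(151)=45060624582, p(152)=49686288421, p(153)=54770336324, p(154)=60356673280, p(155)=66493182097, p(156)=73232243759, p(157)=80630964769, p(158)=88751778802, p(159)=97662728555, p(160)=107438159466, p(161)=118159068427, p(162)=129913904637, p(163)=142798995930, p(164)=156919475295, p(165)=172389800255, p(166)=189334822579, p(167)=207890420102, p(168)=228204732751, p(169)=250438925115, p(170)=274768617130, p(171)=301384802048, p(172)=330495499613, p(173)=362326859895, p(174)=397125074750, p(175)=435157697830, p(176)=476715857290.
Final step: p(177) = p(176) + p(175) - p(172) - p(170) + p(165) + p(162) - p(155) - p(151) + p(142) + p(137) - p(126) - p(120) + p(107) + p(100) - p(85) - p(77) + p(60) + p(51) - p(32) - p(22) + p(1)
= 476715857290 + 435157697830 - 330495499613 - 274768617130 + 172389800255 + 129913904637 - 66493182097 - 45060624582 + 18440293320 + 11097645016 - 3519222692 - 1844349560 + 431149389 + 190569292 - 30167357 - 10619863 + 966467 + 239943 - 8349 - 1002 + 1
= 522115831195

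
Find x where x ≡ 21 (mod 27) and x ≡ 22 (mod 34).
804

Using Chinese Remainder Theorem:
M = 27 × 34 = 918
M1 = 34, M2 = 27
y1 = 34^(-1) mod 27 = 4
y2 = 27^(-1) mod 34 = 29
x = (21×34×4 + 22×27×29) mod 918 = 804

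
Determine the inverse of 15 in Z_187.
25

gcd(15, 187) = 1, so the inverse exists.
Extended Euclidean algorithm on (187, 15):
187 = 12 × 15 + 7  ⟹  7 = (1)·187 + (-12)·15
15 = 2 × 7 + 1  ⟹  1 = (-2)·187 + (25)·15
So (25)·15 ≡ 1 (mod 187), i.e. 15^(-1) ≡ 25 (mod 187).
Check: 15 × 25 = 375 ≡ 1 (mod 187)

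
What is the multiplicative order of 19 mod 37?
36

37 is prime, so ord(19) divides φ(37) = 36.
Divisors of 36: 1, 2, 3, 4, 6, 9, 12, 18, 36.
Repeated squaring: 19^1 ≡ 19, 19^2 ≡ 28, 19^4 ≡ 7, 19^8 ≡ 12, 19^16 ≡ 33, 19^32 ≡ 16 (mod 37).
Test 19^d mod 37 for each divisor d in increasing order:
19^1 ≡ 19
19^2 ≡ 28
19^3 = 19^2·19^1 ≡ 14
19^4 ≡ 7
19^6 = 19^4·19^2 ≡ 11
19^9 = 19^8·19^1 ≡ 6
19^12 = 19^8·19^4 ≡ 10
19^18 = 19^16·19^2 ≡ 36
19^36 = 19^32·19^4 ≡ 1  ← first divisor giving 1
The order is 36.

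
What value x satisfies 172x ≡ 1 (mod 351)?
100

gcd(172, 351) = 1, so the inverse exists.
Extended Euclidean algorithm on (351, 172):
351 = 2 × 172 + 7  ⟹  7 = (1)·351 + (-2)·172
172 = 24 × 7 + 4  ⟹  4 = (-24)·351 + (49)·172
7 = 1 × 4 + 3  ⟹  3 = (25)·351 + (-51)·172
4 = 1 × 3 + 1  ⟹  1 = (-49)·351 + (100)·172
So (100)·172 ≡ 1 (mod 351), i.e. 172^(-1) ≡ 100 (mod 351).
Check: 172 × 100 = 17200 ≡ 1 (mod 351)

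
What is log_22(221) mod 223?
165

Baby-step giant-step with step n = ⌈√223⌉ = 15.
Baby steps 22^j mod 223 (j:value) for j=0..14: 0:1, 1:22, 2:38, 3:167, 4:106, 5:102, 6:14, 7:85, 8:86, 9:108, 10:146, 11:90, 12:196, 13:75, 14:89.
Giant-step multiplier: 22^(-15) ≡ 22^(222-15) = 22^207 ≡ 91 (mod 223).
Giant steps γ_i = 221·91^i mod 223: γ_0=221, γ_1=41, γ_2=163, γ_3=115, γ_4=207, γ_5=105, γ_6=189, γ_7=28, γ_8=95, γ_9=171, γ_10=174, γ_11=1 (in table at j=0).
x = i·n + j = 11·15 + 0 = 165.
Check: 22^165 ≡ 221 (mod 223).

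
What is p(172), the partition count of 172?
330495499613

p(n) counts ways to write n as a sum of positive integers (order ignored).
Euler's pentagonal recurrence: p(k) = p(k-1) + p(k-2) - p(k-5) - p(k-7) + p(k-12) + p(k-15) - ... (offsets j(3j∓1)/2, signs ++--, p(0)=1, p(<0)=0).
DP table for k = 0..171: p(0)=1, p(1)=1, p(2)=2, p(3)=3, p(4)=5, p(5)=7, p(6)=11, p(7)=15, p(8)=22, p(9)=30, p(10)=42, p(11)=56, p(12)=77, p(13)=101, p(14)=135, p(15)=176, p(16)=231, p(17)=297, p(18)=385, p(19)=490, p(20)=627, p(21)=792, p(22)=1002, p(23)=1255, p(24)=1575, p(25)=1958, p(26)=2436, p(27)=3010, p(28)=3718, p(29)=4565, p(30)=5604, p(31)=6842, p(32)=8349, p(33)=10143, p(34)=12310, p(35)=14883, p(36)=17977, p(37)=21637, p(38)=26015, p(39)=31185, p(40)=37338, p(41)=44583, p(42)=53174, p(43)=63261, p(44)=75175, p(45)=89134, p(46)=105558, p(47)=124754, p(48)=147273, p(49)=173525, p(50)=204226, p(51)=239943, p(52)=281589, p(53)=329931, p(54)=386155, p(55)=451276, p(56)=526823, p(57)=614154, p(58)=715220, p(59)=831820, p(60)=966467, p(61)=1121505, p(62)=1300156, p(63)=1505499, p(64)=1741630, p(65)=2012558, p(66)=2323520, p(67)=2679689, p(68)=3087735, p(69)=3554345, p(70)=4087968, p(71)=4697205, p(72)=5392783, p(73)=6185689, p(74)=7089500, p(75)=8118264, p(76)=9289091, p(77)=10619863, p(78)=12132164, p(79)=13848650, p(80)=15796476, p(81)=18004327, p(82)=20506255, p(83)=23338469, p(84)=26543660, p(85)=30167357, p(86)=34262962, p(87)=38887673, p(88)=44108109, p(89)=49995925, p(90)=56634173, p(91)=64112359, p(92)=72533807, p(93)=82010177, p(94)=92669720, p(95)=104651419, p(96)=118114304, p(97)=133230930, p(98)=150198136, p(99)=169229875, p(100)=190569292, p(101)=214481126, p(102)=241265379, p(103)=271248950, p(104)=304801365, p(105)=342325709, p(106)=384276336, p(107)=431149389, p(108)=483502844, p(109)=541946240, p(110)=607163746, p(111)=679903203, p(112)=761002156, p(113)=851376628, p(114)=952050665, p(115)=1064144451, p(116)=1188908248, p(117)=1327710076, p(118)=1482074143, p(119)=1653668665, p(120)=1844349560, p(121)=2056148051, p(122)=2291320912, p(123)=2552338241, p(124)=2841940500, p(125)=3163127352, p(126)=3519222692, p(127)=3913864295, p(128)=4351078600, p(129)=4835271870, p(130)=5371315400, p(131)=5964539504, p(132)=6620830889, p(133)=7346629512, p(134)=8149040695, p(135)=9035836076, p(136)=10015581680, p(137)=11097645016, p(138)=12292341831, p(139)=13610949895, p(140)=15065878135, p(141)=16670689208, p(142)=18440293320, p(143)=20390982757, p(144)=22540654445, p(145)=24908858009, p(146)=27517052599, p(147)=30388671978, p(148)=33549419497, p(149)=37027355200, p(150)=40853235313, p(151)=45060624582, p(152)=49686288421, p(153)=54770336324, p(154)=60356673280, p(155)=66493182097, p(156)=73232243759, p(157)=80630964769, p(158)=88751778802, p(159)=97662728555, p(160)=107438159466, p(161)=118159068427, p(162)=129913904637, p(163)=142798995930, p(164)=156919475295, p(165)=172389800255, p(166)=189334822579, p(167)=207890420102, p(168)=228204732751, p(169)=250438925115, p(170)=274768617130, p(171)=301384802048.
Final step: p(172) = p(171) + p(170) - p(167) - p(165) + p(160) + p(157) - p(150) - p(146) + p(137) + p(132) - p(121) - p(115) + p(102) + p(95) - p(80) - p(72) + p(55) + p(46) - p(27) - p(17)
= 301384802048 + 274768617130 - 207890420102 - 172389800255 + 107438159466 + 80630964769 - 40853235313 - 27517052599 + 11097645016 + 6620830889 - 2056148051 - 1064144451 + 241265379 + 104651419 - 15796476 - 5392783 + 451276 + 105558 - 3010 - 297
= 330495499613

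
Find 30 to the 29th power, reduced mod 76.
64

Repeated squaring. Binary of 29 = 11101.
30^1 ≡ 30 (mod 76); 30^2 ≡ 64 (mod 76); 30^4 ≡ 68 (mod 76); 30^8 ≡ 64 (mod 76); 30^16 ≡ 68 (mod 76)
30^29 = 30^1 × 30^4 × 30^8 × 30^16 ≡ 64 (mod 76)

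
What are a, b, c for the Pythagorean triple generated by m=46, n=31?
(1155, 2852, 3077)

Euclid's formula: a = m² - n², b = 2mn, c = m² + n²
m = 46, n = 31
a = 46² - 31² = 2116 - 961 = 1155
b = 2 × 46 × 31 = 2852
c = 46² + 31² = 2116 + 961 = 3077
Verification: 1155² + 2852² = 1334025 + 8133904 = 9467929 = 3077² ✓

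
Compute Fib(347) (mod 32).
25

Matrix identity: Q^n = [[F_(n+1), F_n], [F_n, F_(n-1)]] with Q = [[1,1],[1,0]].
n = 347 = 101011011₂. Square-and-multiply, entries mod 32:
Q^1 = [[1,1],[1,0]]
Q^2 = (Q^1)² = [[2,1],[1,1]]
Q^5 = (Q^2)²·Q = [[8,5],[5,3]]
Q^10 = (Q^5)² = [[25,23],[23,2]]
Q^21 = (Q^10)²·Q = [[15,2],[2,13]]
Q^43 = (Q^21)²·Q = [[29,5],[5,24]]
Q^86 = (Q^43)² = [[2,9],[9,25]]
Q^173 = (Q^86)²·Q = [[8,21],[21,19]]
Q^347 = (Q^173)²·Q = [[16,25],[25,23]]
F_347 mod 32 = Q^347[0][1] = 25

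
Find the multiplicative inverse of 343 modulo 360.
127

gcd(343, 360) = 1, so the inverse exists.
Extended Euclidean algorithm on (360, 343):
360 = 1 × 343 + 17  ⟹  17 = (1)·360 + (-1)·343
343 = 20 × 17 + 3  ⟹  3 = (-20)·360 + (21)·343
17 = 5 × 3 + 2  ⟹  2 = (101)·360 + (-106)·343
3 = 1 × 2 + 1  ⟹  1 = (-121)·360 + (127)·343
So (127)·343 ≡ 1 (mod 360), i.e. 343^(-1) ≡ 127 (mod 360).
Check: 343 × 127 = 43561 ≡ 1 (mod 360)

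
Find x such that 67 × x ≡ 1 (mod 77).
23

gcd(67, 77) = 1, so the inverse exists.
Extended Euclidean algorithm on (77, 67):
77 = 1 × 67 + 10  ⟹  10 = (1)·77 + (-1)·67
67 = 6 × 10 + 7  ⟹  7 = (-6)·77 + (7)·67
10 = 1 × 7 + 3  ⟹  3 = (7)·77 + (-8)·67
7 = 2 × 3 + 1  ⟹  1 = (-20)·77 + (23)·67
So (23)·67 ≡ 1 (mod 77), i.e. 67^(-1) ≡ 23 (mod 77).
Check: 67 × 23 = 1541 ≡ 1 (mod 77)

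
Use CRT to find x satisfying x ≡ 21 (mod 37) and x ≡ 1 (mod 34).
613

Using Chinese Remainder Theorem:
M = 37 × 34 = 1258
M1 = 34, M2 = 37
y1 = 34^(-1) mod 37 = 12
y2 = 37^(-1) mod 34 = 23
x = (21×34×12 + 1×37×23) mod 1258 = 613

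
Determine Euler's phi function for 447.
296

447 = 3 × 149
φ(n) = n × ∏(1 - 1/p) for each prime p dividing n
φ(447) = 447 × (1 - 1/3) × (1 - 1/149) = 296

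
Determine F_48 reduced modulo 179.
108

Matrix identity: Q^n = [[F_(n+1), F_n], [F_n, F_(n-1)]] with Q = [[1,1],[1,0]].
n = 48 = 110000₂. Square-and-multiply, entries mod 179:
Q^1 = [[1,1],[1,0]]
Q^3 = (Q^1)²·Q = [[3,2],[2,1]]
Q^6 = (Q^3)² = [[13,8],[8,5]]
Q^12 = (Q^6)² = [[54,144],[144,89]]
Q^24 = (Q^12)² = [[24,7],[7,17]]
Q^48 = (Q^24)² = [[88,108],[108,159]]
F_48 mod 179 = Q^48[0][1] = 108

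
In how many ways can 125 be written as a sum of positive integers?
3163127352

p(n) counts ways to write n as a sum of positive integers (order ignored).
Euler's pentagonal recurrence: p(k) = p(k-1) + p(k-2) - p(k-5) - p(k-7) + p(k-12) + p(k-15) - ... (offsets j(3j∓1)/2, signs ++--, p(0)=1, p(<0)=0).
DP table for k = 0..124: p(0)=1, p(1)=1, p(2)=2, p(3)=3, p(4)=5, p(5)=7, p(6)=11, p(7)=15, p(8)=22, p(9)=30, p(10)=42, p(11)=56, p(12)=77, p(13)=101, p(14)=135, p(15)=176, p(16)=231, p(17)=297, p(18)=385, p(19)=490, p(20)=627, p(21)=792, p(22)=1002, p(23)=1255, p(24)=1575, p(25)=1958, p(26)=2436, p(27)=3010, p(28)=3718, p(29)=4565, p(30)=5604, p(31)=6842, p(32)=8349, p(33)=10143, p(34)=12310, p(35)=14883, p(36)=17977, p(37)=21637, p(38)=26015, p(39)=31185, p(40)=37338, p(41)=44583, p(42)=53174, p(43)=63261, p(44)=75175, p(45)=89134, p(46)=105558, p(47)=124754, p(48)=147273, p(49)=173525, p(50)=204226, p(51)=239943, p(52)=281589, p(53)=329931, p(54)=386155, p(55)=451276, p(56)=526823, p(57)=614154, p(58)=715220, p(59)=831820, p(60)=966467, p(61)=1121505, p(62)=1300156, p(63)=1505499, p(64)=1741630, p(65)=2012558, p(66)=2323520, p(67)=2679689, p(68)=3087735, p(69)=3554345, p(70)=4087968, p(71)=4697205, p(72)=5392783, p(73)=6185689, p(74)=7089500, p(75)=8118264, p(76)=9289091, p(77)=10619863, p(78)=12132164, p(79)=13848650, p(80)=15796476, p(81)=18004327, p(82)=20506255, p(83)=23338469, p(84)=26543660, p(85)=30167357, p(86)=34262962, p(87)=38887673, p(88)=44108109, p(89)=49995925, p(90)=56634173, p(91)=64112359, p(92)=72533807, p(93)=82010177, p(94)=92669720, p(95)=104651419, p(96)=118114304, p(97)=133230930, p(98)=150198136, p(99)=169229875, p(100)=190569292, p(101)=214481126, p(102)=241265379, p(103)=271248950, p(104)=304801365, p(105)=342325709, p(106)=384276336, p(107)=431149389, p(108)=483502844, p(109)=541946240, p(110)=607163746, p(111)=679903203, p(112)=761002156, p(113)=851376628, p(114)=952050665, p(115)=1064144451, p(116)=1188908248, p(117)=1327710076, p(118)=1482074143, p(119)=1653668665, p(120)=1844349560, p(121)=2056148051, p(122)=2291320912, p(123)=2552338241, p(124)=2841940500.
Final step: p(125) = p(124) + p(123) - p(120) - p(118) + p(113) + p(110) - p(103) - p(99) + p(90) + p(85) - p(74) - p(68) + p(55) + p(48) - p(33) - p(25) + p(8)
= 2841940500 + 2552338241 - 1844349560 - 1482074143 + 851376628 + 607163746 - 271248950 - 169229875 + 56634173 + 30167357 - 7089500 - 3087735 + 451276 + 147273 - 10143 - 1958 + 22
= 3163127352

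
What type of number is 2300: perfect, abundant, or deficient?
abundant

Proper divisors of 2300: sum = 1 + 2 + 4 + 5 + 10 + 20 + 23 + 25 + ... + 230 + 460 + 575 + 1150 (17 divisors) = 2908
Since 2908 > 2300, 2300 is abundant.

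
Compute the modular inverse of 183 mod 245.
162

gcd(183, 245) = 1, so the inverse exists.
Extended Euclidean algorithm on (245, 183):
245 = 1 × 183 + 62  ⟹  62 = (1)·245 + (-1)·183
183 = 2 × 62 + 59  ⟹  59 = (-2)·245 + (3)·183
62 = 1 × 59 + 3  ⟹  3 = (3)·245 + (-4)·183
59 = 19 × 3 + 2  ⟹  2 = (-59)·245 + (79)·183
3 = 1 × 2 + 1  ⟹  1 = (62)·245 + (-83)·183
So (-83)·183 ≡ 1 (mod 245), i.e. 183^(-1) ≡ -83 ≡ 162 (mod 245).
Check: 183 × 162 = 29646 ≡ 1 (mod 245)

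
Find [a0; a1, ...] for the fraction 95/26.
[3; 1, 1, 1, 8]

Euclidean algorithm steps:
95 = 3 × 26 + 17
26 = 1 × 17 + 9
17 = 1 × 9 + 8
9 = 1 × 8 + 1
8 = 8 × 1 + 0
Continued fraction: [3; 1, 1, 1, 8]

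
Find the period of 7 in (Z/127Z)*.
126

127 is prime, so ord(7) divides φ(127) = 126.
Divisors of 126: 1, 2, 3, 6, 7, 9, 14, 18, 21, 42, 63, 126.
Repeated squaring: 7^1 ≡ 7, 7^2 ≡ 49, 7^4 ≡ 115, 7^8 ≡ 17, 7^16 ≡ 35, 7^32 ≡ 82, 7^64 ≡ 120 (mod 127).
Test 7^d mod 127 for each divisor d in increasing order:
7^1 ≡ 7
7^2 ≡ 49
7^3 = 7^2·7^1 ≡ 89
7^6 = 7^4·7^2 ≡ 47
7^7 = 7^4·7^2·7^1 ≡ 75
7^9 = 7^8·7^1 ≡ 119
7^14 = 7^8·7^4·7^2 ≡ 37
7^18 = 7^16·7^2 ≡ 64
7^21 = 7^16·7^4·7^1 ≡ 108
7^42 = 7^32·7^8·7^2 ≡ 107
7^63 = 7^32·7^16·7^8·7^4·7^2·7^1 ≡ 126
7^126 = 7^64·7^32·7^16·7^8·7^4·7^2 ≡ 1  ← first divisor giving 1
The order is 126.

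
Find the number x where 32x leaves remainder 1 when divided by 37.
22

gcd(32, 37) = 1, so the inverse exists.
Extended Euclidean algorithm on (37, 32):
37 = 1 × 32 + 5  ⟹  5 = (1)·37 + (-1)·32
32 = 6 × 5 + 2  ⟹  2 = (-6)·37 + (7)·32
5 = 2 × 2 + 1  ⟹  1 = (13)·37 + (-15)·32
So (-15)·32 ≡ 1 (mod 37), i.e. 32^(-1) ≡ -15 ≡ 22 (mod 37).
Check: 32 × 22 = 704 ≡ 1 (mod 37)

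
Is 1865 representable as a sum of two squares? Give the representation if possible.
4² + 43² (a=4, b=43)

Factorization: 1865 = 5 × 373
By Fermat: n is sum of two squares iff every prime p ≡ 3 (mod 4) appears to even power.
All primes ≡ 3 (mod 4) appear to even power.
Search a = 0, 1, 2, … for 1865 - a² a perfect square: first hit at a = 4: 1865 - 16 = 1849 = 43².
1865 = 4² + 43² = 16 + 1849 ✓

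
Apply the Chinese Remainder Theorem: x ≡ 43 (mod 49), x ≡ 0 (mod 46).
92

Using Chinese Remainder Theorem:
M = 49 × 46 = 2254
M1 = 46, M2 = 49
y1 = 46^(-1) mod 49 = 16
y2 = 49^(-1) mod 46 = 31
x = (43×46×16 + 0×49×31) mod 2254 = 92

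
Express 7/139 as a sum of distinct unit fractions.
1/20 + 1/2780

Greedy algorithm:
7/139: ceiling(139/7) = 20, use 1/20
1/2780: ceiling(2780/1) = 2780, use 1/2780
Result: 7/139 = 1/20 + 1/2780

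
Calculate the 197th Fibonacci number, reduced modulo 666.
653

Matrix identity: Q^n = [[F_(n+1), F_n], [F_n, F_(n-1)]] with Q = [[1,1],[1,0]].
n = 197 = 11000101₂. Square-and-multiply, entries mod 666:
Q^1 = [[1,1],[1,0]]
Q^3 = (Q^1)²·Q = [[3,2],[2,1]]
Q^6 = (Q^3)² = [[13,8],[8,5]]
Q^12 = (Q^6)² = [[233,144],[144,89]]
Q^24 = (Q^12)² = [[433,414],[414,19]]
Q^49 = (Q^24)²·Q = [[559,577],[577,648]]
Q^98 = (Q^49)² = [[56,469],[469,253]]
Q^197 = (Q^98)²·Q = [[386,653],[653,399]]
F_197 mod 666 = Q^197[0][1] = 653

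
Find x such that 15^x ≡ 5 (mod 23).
13

Baby-step giant-step with step n = ⌈√23⌉ = 5.
Baby steps 15^j mod 23 (j:value) for j=0..4: 0:1, 1:15, 2:18, 3:17, 4:2.
Giant-step multiplier: 15^(-5) ≡ 15^(22-5) = 15^17 ≡ 10 (mod 23).
Giant steps γ_i = 5·10^i mod 23: γ_0=5, γ_1=4, γ_2=17 (in table at j=3).
x = i·n + j = 2·5 + 3 = 13.
Check: 15^13 ≡ 5 (mod 23).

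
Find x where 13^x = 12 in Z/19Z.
3

Baby-step giant-step with step n = ⌈√19⌉ = 5.
Baby steps 13^j mod 19 (j:value) for j=0..4: 0:1, 1:13, 2:17, 3:12, 4:4.
h = 12 is already in the table at j=3, so x = 3.
Check: 13^3 ≡ 12 (mod 19).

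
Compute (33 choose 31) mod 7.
3

Using Lucas' theorem:
Write n=33 and k=31 in base 7:
n in base 7: [4, 5]
k in base 7: [4, 3]
C(33,31) mod 7 = ∏ C(n_i, k_i) mod 7
Digit binomials (mod 7): C(4,4) = 1; C(5,3) = 10 ≡ 3
Product: 1 × 3 = 3 ≡ 3 (mod 7)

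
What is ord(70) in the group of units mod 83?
41

83 is prime, so ord(70) divides φ(83) = 82.
Divisors of 82: 1, 2, 41, 82.
Repeated squaring: 70^1 ≡ 70, 70^2 ≡ 3, 70^4 ≡ 9, 70^8 ≡ 81, 70^16 ≡ 4, 70^32 ≡ 16, 70^64 ≡ 7 (mod 83).
Test 70^d mod 83 for each divisor d in increasing order:
70^1 ≡ 70
70^2 ≡ 3
70^41 = 70^32·70^8·70^1 ≡ 1  ← first divisor giving 1
The order is 41.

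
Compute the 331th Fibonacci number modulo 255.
149

Matrix identity: Q^n = [[F_(n+1), F_n], [F_n, F_(n-1)]] with Q = [[1,1],[1,0]].
n = 331 = 101001011₂. Square-and-multiply, entries mod 255:
Q^1 = [[1,1],[1,0]]
Q^2 = (Q^1)² = [[2,1],[1,1]]
Q^5 = (Q^2)²·Q = [[8,5],[5,3]]
Q^10 = (Q^5)² = [[89,55],[55,34]]
Q^20 = (Q^10)² = [[236,135],[135,101]]
Q^41 = (Q^20)²·Q = [[76,226],[226,105]]
Q^82 = (Q^41)² = [[242,106],[106,136]]
Q^165 = (Q^82)²·Q = [[218,185],[185,33]]
Q^331 = (Q^165)²·Q = [[174,149],[149,25]]
F_331 mod 255 = Q^331[0][1] = 149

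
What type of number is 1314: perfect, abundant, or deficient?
abundant

Proper divisors of 1314: sum = 1 + 2 + 3 + 6 + 9 + 18 + 73 + 146 + 219 + 438 + 657 = 1572
Since 1572 > 1314, 1314 is abundant.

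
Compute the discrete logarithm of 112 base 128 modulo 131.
70

Baby-step giant-step with step n = ⌈√131⌉ = 12.
Baby steps 128^j mod 131 (j:value) for j=0..11: 0:1, 1:128, 2:9, 3:104, 4:81, 5:19, 6:74, 7:40, 8:11, 9:98, 10:99, 11:96.
Giant-step multiplier: 128^(-12) ≡ 128^(130-12) = 128^118 ≡ 5 (mod 131).
Giant steps γ_i = 112·5^i mod 131: γ_0=112, γ_1=36, γ_2=49, γ_3=114, γ_4=46, γ_5=99 (in table at j=10).
x = i·n + j = 5·12 + 10 = 70.
Check: 128^70 ≡ 112 (mod 131).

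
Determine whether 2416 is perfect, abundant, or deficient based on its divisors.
deficient

Proper divisors of 2416: sum = 1 + 2 + 4 + 8 + 16 + 151 + 302 + 604 + 1208 = 2296
Since 2296 < 2416, 2416 is deficient.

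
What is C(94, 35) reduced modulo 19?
4

Using Lucas' theorem:
Write n=94 and k=35 in base 19:
n in base 19: [4, 18]
k in base 19: [1, 16]
C(94,35) mod 19 = ∏ C(n_i, k_i) mod 19
Digit binomials (mod 19): C(4,1) = 4; C(18,16) = 153 ≡ 1
Product: 4 × 1 = 4 ≡ 4 (mod 19)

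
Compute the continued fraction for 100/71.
[1; 2, 2, 4, 3]

Euclidean algorithm steps:
100 = 1 × 71 + 29
71 = 2 × 29 + 13
29 = 2 × 13 + 3
13 = 4 × 3 + 1
3 = 3 × 1 + 0
Continued fraction: [1; 2, 2, 4, 3]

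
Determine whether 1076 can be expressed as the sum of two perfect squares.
20² + 26² (a=20, b=26)

Factorization: 1076 = 2^2 × 269
By Fermat: n is sum of two squares iff every prime p ≡ 3 (mod 4) appears to even power.
All primes ≡ 3 (mod 4) appear to even power.
Search a = 0, 1, 2, … for 1076 - a² a perfect square: first hit at a = 20: 1076 - 400 = 676 = 26².
1076 = 20² + 26² = 400 + 676 ✓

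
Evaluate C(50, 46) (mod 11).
4

Using Lucas' theorem:
Write n=50 and k=46 in base 11:
n in base 11: [4, 6]
k in base 11: [4, 2]
C(50,46) mod 11 = ∏ C(n_i, k_i) mod 11
Digit binomials (mod 11): C(4,4) = 1; C(6,2) = 15 ≡ 4
Product: 1 × 4 = 4 ≡ 4 (mod 11)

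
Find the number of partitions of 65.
2012558

p(n) counts ways to write n as a sum of positive integers (order ignored).
Euler's pentagonal recurrence: p(k) = p(k-1) + p(k-2) - p(k-5) - p(k-7) + p(k-12) + p(k-15) - ... (offsets j(3j∓1)/2, signs ++--, p(0)=1, p(<0)=0).
DP table for k = 0..64: p(0)=1, p(1)=1, p(2)=2, p(3)=3, p(4)=5, p(5)=7, p(6)=11, p(7)=15, p(8)=22, p(9)=30, p(10)=42, p(11)=56, p(12)=77, p(13)=101, p(14)=135, p(15)=176, p(16)=231, p(17)=297, p(18)=385, p(19)=490, p(20)=627, p(21)=792, p(22)=1002, p(23)=1255, p(24)=1575, p(25)=1958, p(26)=2436, p(27)=3010, p(28)=3718, p(29)=4565, p(30)=5604, p(31)=6842, p(32)=8349, p(33)=10143, p(34)=12310, p(35)=14883, p(36)=17977, p(37)=21637, p(38)=26015, p(39)=31185, p(40)=37338, p(41)=44583, p(42)=53174, p(43)=63261, p(44)=75175, p(45)=89134, p(46)=105558, p(47)=124754, p(48)=147273, p(49)=173525, p(50)=204226, p(51)=239943, p(52)=281589, p(53)=329931, p(54)=386155, p(55)=451276, p(56)=526823, p(57)=614154, p(58)=715220, p(59)=831820, p(60)=966467, p(61)=1121505, p(62)=1300156, p(63)=1505499, p(64)=1741630.
Final step: p(65) = p(64) + p(63) - p(60) - p(58) + p(53) + p(50) - p(43) - p(39) + p(30) + p(25) - p(14) - p(8)
= 1741630 + 1505499 - 966467 - 715220 + 329931 + 204226 - 63261 - 31185 + 5604 + 1958 - 135 - 22
= 2012558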